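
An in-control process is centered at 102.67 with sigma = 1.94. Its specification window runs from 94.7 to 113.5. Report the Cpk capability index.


Cpu = (USL - mean) / (3*sigma) = (113.5 - 102.67) / (3*1.94) = 1.8608
Cpl = (mean - LSL) / (3*sigma) = (102.67 - 94.7) / (3*1.94) = 1.3694
Cpk = min(Cpu, Cpl) = 1.3694

1.3694


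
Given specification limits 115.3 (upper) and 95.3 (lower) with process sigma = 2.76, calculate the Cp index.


Cp = (USL - LSL) / (6 * sigma)
= (115.3 - 95.3) / (6 * 2.76)
= 20.0000 / 16.5600
= 1.2077

1.2077


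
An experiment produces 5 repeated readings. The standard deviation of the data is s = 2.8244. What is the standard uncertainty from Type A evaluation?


u_A = s / sqrt(n)
u_A = 2.8244 / sqrt(5)
u_A = 2.8244 / 2.236068
u_A = 1.2631

1.2631


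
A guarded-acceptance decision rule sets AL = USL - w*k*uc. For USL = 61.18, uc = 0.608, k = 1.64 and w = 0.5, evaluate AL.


U = k * uc = 1.64 * 0.608 = 0.99712
guard band g = w * U = 0.5 * 0.99712 = 0.49856
AL = USL - g = 61.18 - 0.49856
AL = 60.6814

60.6814


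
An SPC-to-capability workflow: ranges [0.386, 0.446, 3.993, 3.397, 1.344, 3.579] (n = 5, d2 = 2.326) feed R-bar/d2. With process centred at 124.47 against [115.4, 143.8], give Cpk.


R_bar = (0.386 + 0.446 + 3.993 + 3.397 + 1.344 + 3.579) / 6 = 2.1908333
sigma = R_bar / d2 = 2.1908333 / 2.326 = 0.94188878
Cp = (USL - LSL)/(6*sigma) = (143.8 - 115.4)/(6*0.94188878) = 5.0254
Cpu = (143.8 - 124.47)/(3*0.94188878) = 6.8409
Cpl = (124.47 - 115.4)/(3*0.94188878) = 3.2099
Cpk = min(Cpu, Cpl) = 3.2099

3.2099


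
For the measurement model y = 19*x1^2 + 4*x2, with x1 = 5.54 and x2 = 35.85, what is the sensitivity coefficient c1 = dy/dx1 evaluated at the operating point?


y = 19*x1^2 + 4*x2
dy/dx1 = 2*19*x1
Evaluate at x1 = 5.54: c1 = 38 * 5.54
c1 = 210.5200

210.5200


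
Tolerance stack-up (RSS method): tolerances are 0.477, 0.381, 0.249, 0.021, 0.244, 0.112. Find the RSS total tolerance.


RSS = sqrt(0.477^2 + 0.381^2 + 0.249^2 + 0.021^2 + 0.244^2 + 0.112^2)
= sqrt(0.507212)
= 0.7122

0.7122


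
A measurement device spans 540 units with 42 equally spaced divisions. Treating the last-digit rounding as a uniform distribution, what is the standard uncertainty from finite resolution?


resolution = range / divisions
resolution = 540 / 42 = 12.857143
u_res = resolution / (2*sqrt(3))
u_res = 12.857143 / 3.4641016
u_res = 3.7115

3.7115


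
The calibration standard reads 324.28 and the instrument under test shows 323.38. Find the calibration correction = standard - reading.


Correction = standard - reading
= 324.28 - 323.38
= 0.9000

0.9000


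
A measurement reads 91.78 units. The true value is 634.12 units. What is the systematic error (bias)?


Systematic error = measured - true
= 91.78 - 634.12
= -542.3400

-542.3400


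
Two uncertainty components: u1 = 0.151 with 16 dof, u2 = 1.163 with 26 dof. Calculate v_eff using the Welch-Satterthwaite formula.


uc = sqrt(u1^2 + u2^2) = sqrt(0.151^2 + 1.163^2) = 1.1727617
v_eff = uc^4 / (u1^4/v1 + u2^4/v2)
= 1.1727617^4 / (0.151^4/16 + 1.163^4/26)
= 1.8916427 / 0.070395681
v_eff = 26.8716

26.8716


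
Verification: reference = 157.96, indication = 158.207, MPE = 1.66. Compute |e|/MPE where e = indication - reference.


e = indication - reference = 158.207 - 157.96 = 0.2470
|e| = 0.2470
ratio = |e| / MPE = 0.2470 / 1.66
ratio = 0.1488

0.1488


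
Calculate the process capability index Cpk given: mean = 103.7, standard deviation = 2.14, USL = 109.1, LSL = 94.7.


Cpu = (USL - mean) / (3*sigma) = (109.1 - 103.7) / (3*2.14) = 0.8411
Cpl = (mean - LSL) / (3*sigma) = (103.7 - 94.7) / (3*2.14) = 1.4019
Cpk = min(Cpu, Cpl) = 0.8411

0.8411


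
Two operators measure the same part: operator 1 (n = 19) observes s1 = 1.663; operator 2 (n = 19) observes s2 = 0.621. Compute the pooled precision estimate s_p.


s_p = sqrt(((n1-1)*s1^2 + (n2-1)*s2^2) / (n1+n2-2))
numerator = (19-1)*1.663^2 + (19-1)*0.621^2 = 49.780242 + 6.941538 = 56.72178
denominator = 19 + 19 - 2 = 36
s_p^2 = 56.72178 / 36 = 1.575605
s_p = sqrt(1.575605) = 1.2552

1.2552


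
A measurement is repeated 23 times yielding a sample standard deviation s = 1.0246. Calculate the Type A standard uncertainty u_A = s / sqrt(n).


u_A = s / sqrt(n)
u_A = 1.0246 / sqrt(23)
u_A = 1.0246 / 4.7958315
u_A = 0.2136

0.2136


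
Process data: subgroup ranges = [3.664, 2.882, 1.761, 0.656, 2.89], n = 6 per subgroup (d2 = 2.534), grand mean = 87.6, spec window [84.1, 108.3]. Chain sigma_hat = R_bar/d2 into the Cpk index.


R_bar = (3.664 + 2.882 + 1.761 + 0.656 + 2.89) / 5 = 2.3706
sigma = R_bar / d2 = 2.3706 / 2.534 = 0.93551697
Cp = (USL - LSL)/(6*sigma) = (108.3 - 84.1)/(6*0.93551697) = 4.3113
Cpu = (108.3 - 87.6)/(3*0.93551697) = 7.3756
Cpl = (87.6 - 84.1)/(3*0.93551697) = 1.2471
Cpk = min(Cpu, Cpl) = 1.2471

1.2471


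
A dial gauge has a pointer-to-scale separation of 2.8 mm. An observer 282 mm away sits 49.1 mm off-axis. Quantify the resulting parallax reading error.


error = h * offset / d
= 2.8 * 49.1 / 282
= 0.4875

0.4875


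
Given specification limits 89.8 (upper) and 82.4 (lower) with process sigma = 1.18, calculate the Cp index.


Cp = (USL - LSL) / (6 * sigma)
= (89.8 - 82.4) / (6 * 1.18)
= 7.4000 / 7.0800
= 1.0452

1.0452


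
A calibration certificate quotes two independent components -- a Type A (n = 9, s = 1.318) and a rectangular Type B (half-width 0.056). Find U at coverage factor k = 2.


u_A = s / sqrt(n) = 1.318 / sqrt(9) = 0.43933333
u_B = half_width / sqrt(3) = 0.056 / sqrt(3) = 0.032331615
uc = sqrt(u_A^2 + u_B^2) = sqrt(0.43933333^2 + 0.032331615^2) = 0.4405214
U = k * uc = 2 * 0.4405214
U = 0.8810

0.8810


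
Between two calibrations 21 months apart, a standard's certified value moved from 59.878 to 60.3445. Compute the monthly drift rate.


rate = (v2 - v1) / months
= (60.3445 - 59.878) / 21
= 0.4665 / 21
= 0.0222

0.0222


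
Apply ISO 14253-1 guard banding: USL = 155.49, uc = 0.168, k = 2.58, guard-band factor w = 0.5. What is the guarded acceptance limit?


U = k * uc = 2.58 * 0.168 = 0.43344
guard band g = w * U = 0.5 * 0.43344 = 0.21672
AL = USL - g = 155.49 - 0.21672
AL = 155.2733

155.2733


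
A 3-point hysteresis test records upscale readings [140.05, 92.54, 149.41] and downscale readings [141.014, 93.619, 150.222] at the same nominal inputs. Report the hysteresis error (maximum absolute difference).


|140.05 - 141.014| = 0.9640
|92.54 - 93.619| = 1.0790
|149.41 - 150.222| = 0.8120
hysteresis = max(diffs) = 1.0790

1.0790


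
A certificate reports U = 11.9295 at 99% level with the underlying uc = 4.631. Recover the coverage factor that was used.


k = U / uc
k = 11.9295 / 4.631
k = 2.576

2.576


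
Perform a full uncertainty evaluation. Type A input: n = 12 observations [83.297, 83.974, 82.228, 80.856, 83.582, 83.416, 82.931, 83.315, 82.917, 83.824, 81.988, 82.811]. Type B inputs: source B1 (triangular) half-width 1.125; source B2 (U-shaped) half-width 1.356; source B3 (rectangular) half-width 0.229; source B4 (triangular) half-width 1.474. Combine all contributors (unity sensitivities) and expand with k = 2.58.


mean = (83.297 + 83.974 + 82.228 + 80.856 + 83.582 + 83.416 + 82.931 + 83.315 + 82.917 + 83.824 + 81.988 + 82.811) / 12 = 82.92825
s = sqrt(sum((x - mean)^2)/(n-1)) = 0.88056409
u_A = s / sqrt(n) = 0.88056409 / sqrt(12) = 0.25419696
u_B1 = 1.125 / sqrt(6) = 0.45927933
u_B2 = 1.356 / sqrt(2) = 0.9588368
u_B3 = 0.229 / sqrt(3) = 0.13221321
u_B4 = 1.474 / sqrt(6) = 0.60175798
uc = sqrt(0.25419696^2 + 0.45927933^2 + 0.9588368^2 + 0.13221321^2 + 0.60175798^2) = 1.2547966
U = k * uc = 2.58 * 1.2547966
U = 3.2374

3.2374


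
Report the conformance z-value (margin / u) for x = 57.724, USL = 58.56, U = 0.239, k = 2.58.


u = U / k = 0.239 / 2.58 = 0.092635659
margin = |USL - x| = |58.56 - 57.724| = 0.836
z = margin / u = 0.836 / 0.092635659
z = 9.0246

9.0246


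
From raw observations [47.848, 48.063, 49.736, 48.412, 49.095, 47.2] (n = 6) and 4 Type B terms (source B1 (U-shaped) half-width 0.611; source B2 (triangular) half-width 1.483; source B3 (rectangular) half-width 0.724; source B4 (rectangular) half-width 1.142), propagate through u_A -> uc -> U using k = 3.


mean = (47.848 + 48.063 + 49.736 + 48.412 + 49.095 + 47.2) / 6 = 48.39233333
s = sqrt(sum((x - mean)^2)/(n-1)) = 0.90840358
u_A = s / sqrt(n) = 0.90840358 / sqrt(6) = 0.37085421
u_B1 = 0.611 / sqrt(2) = 0.43204224
u_B2 = 1.483 / sqrt(6) = 0.60543221
u_B3 = 0.724 / sqrt(3) = 0.41800159
u_B4 = 1.142 / sqrt(3) = 0.65933401
uc = sqrt(0.37085421^2 + 0.43204224^2 + 0.60543221^2 + 0.41800159^2 + 0.65933401^2) = 1.1402579
U = k * uc = 3 * 1.1402579
U = 3.4208

3.4208


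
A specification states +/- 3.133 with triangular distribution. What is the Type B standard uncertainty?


u_B = half_width / sqrt(6)
u_B = 3.133 / 2.4494897
u_B = 1.2790

1.2790


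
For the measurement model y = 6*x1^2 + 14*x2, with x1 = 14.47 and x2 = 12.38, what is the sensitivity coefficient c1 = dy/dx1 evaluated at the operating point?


y = 6*x1^2 + 14*x2
dy/dx1 = 2*6*x1
Evaluate at x1 = 14.47: c1 = 12 * 14.47
c1 = 173.6400

173.6400


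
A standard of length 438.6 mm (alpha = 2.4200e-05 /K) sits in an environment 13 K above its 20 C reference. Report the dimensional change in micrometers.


dL = L * alpha * dT
= 438.6 * 2.4200e-05 * 13
= 0.1379836 mm
dL_um = 0.1379836 * 1000 = 137.9836 um

137.9836


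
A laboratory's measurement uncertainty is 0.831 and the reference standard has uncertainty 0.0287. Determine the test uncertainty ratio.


TUR = u_lab / u_ref
= 0.831 / 0.0287
= 28.9547

28.9547


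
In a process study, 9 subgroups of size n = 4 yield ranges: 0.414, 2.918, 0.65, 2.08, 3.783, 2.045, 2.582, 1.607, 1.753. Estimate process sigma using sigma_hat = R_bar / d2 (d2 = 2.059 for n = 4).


R_bar = (0.414 + 2.918 + 0.65 + 2.08 + 3.783 + 2.045 + 2.582 + 1.607 + 1.753) / 9
R_bar = 17.832 / 9 = 1.9813333
sigma_hat = R_bar / d2 = 1.9813333 / 2.059 = 0.9623

0.9623


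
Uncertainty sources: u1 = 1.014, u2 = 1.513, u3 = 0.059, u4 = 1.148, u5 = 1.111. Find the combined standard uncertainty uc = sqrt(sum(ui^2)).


uc = sqrt(1.014^2 + 1.513^2 + 0.059^2 + 1.148^2 + 1.111^2)
uc = sqrt(5.873071)
uc = 2.4234

2.4234


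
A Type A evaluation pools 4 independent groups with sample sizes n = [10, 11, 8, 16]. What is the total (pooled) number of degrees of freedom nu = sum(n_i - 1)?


nu = sum_i (n_i - 1)
nu = ((10 - 1) + (11 - 1) + (8 - 1) + (16 - 1))
nu = 9 + 10 + 7 + 15
nu = 41

41


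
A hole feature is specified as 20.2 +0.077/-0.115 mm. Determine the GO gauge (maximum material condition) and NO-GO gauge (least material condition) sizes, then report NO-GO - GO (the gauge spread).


GO = nominal - lower_tol (smallest hole = maximum material condition)
GO = 20.2 - 0.115 = 20.085
NO-GO = nominal + upper_tol (largest hole = least material condition)
NO-GO = 20.2 + 0.077 = 20.277
spread = NO-GO - GO = 20.277 - 20.085 = 0.1920

0.1920


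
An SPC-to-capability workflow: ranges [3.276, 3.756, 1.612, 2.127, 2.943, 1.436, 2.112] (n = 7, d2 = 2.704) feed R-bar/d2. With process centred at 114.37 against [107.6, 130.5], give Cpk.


R_bar = (3.276 + 3.756 + 1.612 + 2.127 + 2.943 + 1.436 + 2.112) / 7 = 2.466
sigma = R_bar / d2 = 2.466 / 2.704 = 0.91198225
Cp = (USL - LSL)/(6*sigma) = (130.5 - 107.6)/(6*0.91198225) = 4.1850
Cpu = (130.5 - 114.37)/(3*0.91198225) = 5.8956
Cpl = (114.37 - 107.6)/(3*0.91198225) = 2.4745
Cpk = min(Cpu, Cpl) = 2.4745

2.4745


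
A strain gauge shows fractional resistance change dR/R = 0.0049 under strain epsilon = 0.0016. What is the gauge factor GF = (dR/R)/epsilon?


GF = (dR/R) / epsilon
= 0.0049 / 0.0016
= 3.0625

3.0625


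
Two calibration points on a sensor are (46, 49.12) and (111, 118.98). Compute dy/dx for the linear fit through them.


slope = (y2 - y1) / (x2 - x1)
= (118.98 - 49.12) / (111 - 46)
= 69.8600 / 65
= 1.0748

1.0748


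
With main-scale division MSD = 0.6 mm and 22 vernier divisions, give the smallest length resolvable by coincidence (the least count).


LC = MSD / n_div
= 0.6 / 22
= 0.0273

0.0273


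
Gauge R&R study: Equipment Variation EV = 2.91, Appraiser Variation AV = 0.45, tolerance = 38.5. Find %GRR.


GRR = sqrt(EV^2 + AV^2) = sqrt(2.91^2 + 0.45^2) = 2.9445883
%GRR = GRR / tol * 100 = 2.9445883 / 38.5 * 100
%GRR = 7.6483

7.6483


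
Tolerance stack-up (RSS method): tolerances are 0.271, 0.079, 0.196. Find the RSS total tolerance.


RSS = sqrt(0.271^2 + 0.079^2 + 0.196^2)
= sqrt(0.118098)
= 0.3437

0.3437


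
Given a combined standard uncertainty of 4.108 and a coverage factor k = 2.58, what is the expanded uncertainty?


U = k * uc
U = 2.58 * 4.108
U = 10.5986

10.5986


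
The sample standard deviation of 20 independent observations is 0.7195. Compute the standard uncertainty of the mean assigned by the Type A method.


u_A = s / sqrt(n)
u_A = 0.7195 / sqrt(20)
u_A = 0.7195 / 4.472136
u_A = 0.1609

0.1609


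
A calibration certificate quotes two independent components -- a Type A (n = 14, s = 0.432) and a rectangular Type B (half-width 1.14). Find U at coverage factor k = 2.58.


u_A = s / sqrt(n) = 0.432 / sqrt(14) = 0.11545686
u_B = half_width / sqrt(3) = 1.14 / sqrt(3) = 0.65817931
uc = sqrt(u_A^2 + u_B^2) = sqrt(0.11545686^2 + 0.65817931^2) = 0.66822922
U = k * uc = 2.58 * 0.66822922
U = 1.7240

1.7240


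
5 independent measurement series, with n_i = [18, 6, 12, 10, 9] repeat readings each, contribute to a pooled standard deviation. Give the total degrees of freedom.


nu = sum_i (n_i - 1)
nu = ((18 - 1) + (6 - 1) + (12 - 1) + (10 - 1) + (9 - 1))
nu = 17 + 5 + 11 + 9 + 8
nu = 50

50


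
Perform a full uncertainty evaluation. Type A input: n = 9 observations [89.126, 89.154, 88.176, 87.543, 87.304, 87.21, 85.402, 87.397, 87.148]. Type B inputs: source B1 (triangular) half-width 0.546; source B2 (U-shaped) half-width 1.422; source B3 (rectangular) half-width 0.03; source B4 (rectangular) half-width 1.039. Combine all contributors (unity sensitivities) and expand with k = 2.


mean = (89.126 + 89.154 + 88.176 + 87.543 + 87.304 + 87.21 + 85.402 + 87.397 + 87.148) / 9 = 87.60666667
s = sqrt(sum((x - mean)^2)/(n-1)) = 1.1398821
u_A = s / sqrt(n) = 1.1398821 / sqrt(9) = 0.3799607
u_B1 = 0.546 / sqrt(6) = 0.22290357
u_B2 = 1.422 / sqrt(2) = 1.0055058
u_B3 = 0.03 / sqrt(3) = 0.017320508
u_B4 = 1.039 / sqrt(3) = 0.59986693
uc = sqrt(0.3799607^2 + 0.22290357^2 + 1.0055058^2 + 0.017320508^2 + 0.59986693^2) = 1.2510949
U = k * uc = 2 * 1.2510949
U = 2.5022

2.5022


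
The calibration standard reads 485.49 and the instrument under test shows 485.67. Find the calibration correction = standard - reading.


Correction = standard - reading
= 485.49 - 485.67
= -0.1800

-0.1800


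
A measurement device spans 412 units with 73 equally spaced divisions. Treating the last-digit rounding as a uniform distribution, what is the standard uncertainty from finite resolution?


resolution = range / divisions
resolution = 412 / 73 = 5.6438356
u_res = resolution / (2*sqrt(3))
u_res = 5.6438356 / 3.4641016
u_res = 1.6292

1.6292


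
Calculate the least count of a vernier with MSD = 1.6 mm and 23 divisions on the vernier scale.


LC = MSD / n_div
= 1.6 / 23
= 0.0696

0.0696


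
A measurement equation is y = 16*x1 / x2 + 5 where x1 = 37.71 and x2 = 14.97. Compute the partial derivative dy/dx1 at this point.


y = 16*x1 / x2 + 5
dy/dx1 = 16/x2
Evaluate at x2 = 14.97: c1 = 16 / 14.97
c1 = 1.0688

1.0688


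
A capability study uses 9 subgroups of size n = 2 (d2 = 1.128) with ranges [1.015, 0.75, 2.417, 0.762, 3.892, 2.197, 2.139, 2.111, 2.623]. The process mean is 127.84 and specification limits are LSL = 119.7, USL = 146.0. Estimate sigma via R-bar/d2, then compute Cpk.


R_bar = (1.015 + 0.75 + 2.417 + 0.762 + 3.892 + 2.197 + 2.139 + 2.111 + 2.623) / 9 = 1.9895556
sigma = R_bar / d2 = 1.9895556 / 1.128 = 1.7637904
Cp = (USL - LSL)/(6*sigma) = (146.0 - 119.7)/(6*1.7637904) = 2.4852
Cpu = (146.0 - 127.84)/(3*1.7637904) = 3.4320
Cpl = (127.84 - 119.7)/(3*1.7637904) = 1.5384
Cpk = min(Cpu, Cpl) = 1.5384

1.5384


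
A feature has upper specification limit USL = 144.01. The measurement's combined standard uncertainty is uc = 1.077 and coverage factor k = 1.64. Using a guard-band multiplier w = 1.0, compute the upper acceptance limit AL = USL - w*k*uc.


U = k * uc = 1.64 * 1.077 = 1.76628
guard band g = w * U = 1.0 * 1.76628 = 1.76628
AL = USL - g = 144.01 - 1.76628
AL = 142.2437

142.2437


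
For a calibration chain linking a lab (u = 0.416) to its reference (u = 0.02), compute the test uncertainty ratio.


TUR = u_lab / u_ref
= 0.416 / 0.02
= 20.8000

20.8000


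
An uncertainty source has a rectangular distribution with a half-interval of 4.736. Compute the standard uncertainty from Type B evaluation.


u_B = half_width / sqrt(3)
u_B = 4.736 / 1.7320508
u_B = 2.7343

2.7343


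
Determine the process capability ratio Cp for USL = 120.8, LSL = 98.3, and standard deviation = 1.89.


Cp = (USL - LSL) / (6 * sigma)
= (120.8 - 98.3) / (6 * 1.89)
= 22.5000 / 11.3400
= 1.9841

1.9841


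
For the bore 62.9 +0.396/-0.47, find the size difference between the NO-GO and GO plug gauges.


GO = nominal - lower_tol (smallest hole = maximum material condition)
GO = 62.9 - 0.47 = 62.43
NO-GO = nominal + upper_tol (largest hole = least material condition)
NO-GO = 62.9 + 0.396 = 63.296
spread = NO-GO - GO = 63.296 - 62.43 = 0.8660

0.8660


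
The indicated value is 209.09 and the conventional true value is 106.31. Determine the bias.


Systematic error = measured - true
= 209.09 - 106.31
= 102.7800

102.7800


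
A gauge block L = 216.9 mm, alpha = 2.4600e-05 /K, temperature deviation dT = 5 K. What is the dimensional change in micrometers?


dL = L * alpha * dT
= 216.9 * 2.4600e-05 * 5
= 0.0266787 mm
dL_um = 0.0266787 * 1000 = 26.6787 um

26.6787


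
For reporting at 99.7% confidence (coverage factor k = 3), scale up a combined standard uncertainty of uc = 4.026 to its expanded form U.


U = k * uc
U = 3 * 4.026
U = 12.0780

12.0780


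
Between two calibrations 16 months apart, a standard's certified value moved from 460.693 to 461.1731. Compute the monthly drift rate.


rate = (v2 - v1) / months
= (461.1731 - 460.693) / 16
= 0.4801 / 16
= 0.0300

0.0300


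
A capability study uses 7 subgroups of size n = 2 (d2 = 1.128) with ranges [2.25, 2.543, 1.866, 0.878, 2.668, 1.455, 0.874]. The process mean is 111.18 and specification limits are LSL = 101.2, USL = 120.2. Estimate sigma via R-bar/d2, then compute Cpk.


R_bar = (2.25 + 2.543 + 1.866 + 0.878 + 2.668 + 1.455 + 0.874) / 7 = 1.7905714
sigma = R_bar / d2 = 1.7905714 / 1.128 = 1.587386
Cp = (USL - LSL)/(6*sigma) = (120.2 - 101.2)/(6*1.587386) = 1.9949
Cpu = (120.2 - 111.18)/(3*1.587386) = 1.8941
Cpl = (111.18 - 101.2)/(3*1.587386) = 2.0957
Cpk = min(Cpu, Cpl) = 1.8941

1.8941


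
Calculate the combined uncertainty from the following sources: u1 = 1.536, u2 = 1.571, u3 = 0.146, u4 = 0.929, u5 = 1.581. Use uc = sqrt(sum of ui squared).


uc = sqrt(1.536^2 + 1.571^2 + 0.146^2 + 0.929^2 + 1.581^2)
uc = sqrt(8.211255)
uc = 2.8655

2.8655


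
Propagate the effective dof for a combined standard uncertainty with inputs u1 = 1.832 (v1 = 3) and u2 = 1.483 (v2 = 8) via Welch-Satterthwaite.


uc = sqrt(u1^2 + u2^2) = sqrt(1.832^2 + 1.483^2) = 2.3570136
v_eff = uc^4 / (u1^4/v1 + u2^4/v2)
= 2.3570136^4 / (1.832^4/3 + 1.483^4/8)
= 30.863726 / 4.3593555
v_eff = 7.0799

7.0799


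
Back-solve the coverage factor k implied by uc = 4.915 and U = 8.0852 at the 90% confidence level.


k = U / uc
k = 8.0852 / 4.915
k = 1.645

1.645


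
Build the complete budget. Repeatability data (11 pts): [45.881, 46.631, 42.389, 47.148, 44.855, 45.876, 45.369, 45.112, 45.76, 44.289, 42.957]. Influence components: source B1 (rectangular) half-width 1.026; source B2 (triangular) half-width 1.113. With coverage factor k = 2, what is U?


mean = (45.881 + 46.631 + 42.389 + 47.148 + 44.855 + 45.876 + 45.369 + 45.112 + 45.76 + 44.289 + 42.957) / 11 = 45.11518182
s = sqrt(sum((x - mean)^2)/(n-1)) = 1.4462257
u_A = s / sqrt(n) = 1.4462257 / sqrt(11) = 0.43605346
u_B1 = 1.026 / sqrt(3) = 0.59236138
u_B2 = 1.113 / sqrt(6) = 0.45438035
uc = sqrt(0.43605346^2 + 0.59236138^2 + 0.45438035^2) = 0.86457858
U = k * uc = 2 * 0.86457858
U = 1.7292

1.7292


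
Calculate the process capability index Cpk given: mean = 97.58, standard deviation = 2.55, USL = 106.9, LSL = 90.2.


Cpu = (USL - mean) / (3*sigma) = (106.9 - 97.58) / (3*2.55) = 1.2183
Cpl = (mean - LSL) / (3*sigma) = (97.58 - 90.2) / (3*2.55) = 0.9647
Cpk = min(Cpu, Cpl) = 0.9647

0.9647


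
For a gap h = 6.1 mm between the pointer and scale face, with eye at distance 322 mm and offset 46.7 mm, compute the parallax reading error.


error = h * offset / d
= 6.1 * 46.7 / 322
= 0.8847

0.8847


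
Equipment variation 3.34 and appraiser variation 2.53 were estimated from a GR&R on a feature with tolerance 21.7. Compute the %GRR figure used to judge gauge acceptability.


GRR = sqrt(EV^2 + AV^2) = sqrt(3.34^2 + 2.53^2) = 4.1900477
%GRR = GRR / tol * 100 = 4.1900477 / 21.7 * 100
%GRR = 19.3090

19.3090


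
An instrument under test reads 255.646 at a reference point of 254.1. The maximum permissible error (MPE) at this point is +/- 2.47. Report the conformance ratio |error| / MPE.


e = indication - reference = 255.646 - 254.1 = 1.5460
|e| = 1.5460
ratio = |e| / MPE = 1.5460 / 2.47
ratio = 0.6259

0.6259


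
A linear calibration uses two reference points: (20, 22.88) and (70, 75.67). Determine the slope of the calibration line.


slope = (y2 - y1) / (x2 - x1)
= (75.67 - 22.88) / (70 - 20)
= 52.7900 / 50
= 1.0558

1.0558


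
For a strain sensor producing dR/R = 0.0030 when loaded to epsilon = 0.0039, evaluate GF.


GF = (dR/R) / epsilon
= 0.0030 / 0.0039
= 0.7692

0.7692


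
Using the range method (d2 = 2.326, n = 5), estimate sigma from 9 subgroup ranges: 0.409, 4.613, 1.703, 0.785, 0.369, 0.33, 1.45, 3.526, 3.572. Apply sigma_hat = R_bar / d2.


R_bar = (0.409 + 4.613 + 1.703 + 0.785 + 0.369 + 0.33 + 1.45 + 3.526 + 3.572) / 9
R_bar = 16.757 / 9 = 1.8618889
sigma_hat = R_bar / d2 = 1.8618889 / 2.326 = 0.8005

0.8005


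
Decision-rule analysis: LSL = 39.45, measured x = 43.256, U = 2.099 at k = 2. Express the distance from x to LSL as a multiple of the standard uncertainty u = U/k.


u = U / k = 2.099 / 2 = 1.0495
margin = |LSL - x| = |39.45 - 43.256| = 3.806
z = margin / u = 3.806 / 1.0495
z = 3.6265

3.6265


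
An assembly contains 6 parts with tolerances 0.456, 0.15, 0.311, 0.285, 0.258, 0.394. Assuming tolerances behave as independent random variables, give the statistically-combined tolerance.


RSS = sqrt(0.456^2 + 0.15^2 + 0.311^2 + 0.285^2 + 0.258^2 + 0.394^2)
= sqrt(0.630182)
= 0.7938

0.7938


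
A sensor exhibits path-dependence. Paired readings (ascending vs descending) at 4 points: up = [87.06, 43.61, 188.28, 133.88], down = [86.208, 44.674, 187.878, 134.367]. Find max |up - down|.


|87.06 - 86.208| = 0.8520
|43.61 - 44.674| = 1.0640
|188.28 - 187.878| = 0.4020
|133.88 - 134.367| = 0.4870
hysteresis = max(diffs) = 1.0640

1.0640


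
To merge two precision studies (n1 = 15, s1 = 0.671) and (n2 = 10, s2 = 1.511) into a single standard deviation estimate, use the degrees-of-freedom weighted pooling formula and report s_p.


s_p = sqrt(((n1-1)*s1^2 + (n2-1)*s2^2) / (n1+n2-2))
numerator = (15-1)*0.671^2 + (10-1)*1.511^2 = 6.303374 + 20.548089 = 26.851463
denominator = 15 + 10 - 2 = 23
s_p^2 = 26.851463 / 23 = 1.1674549
s_p = sqrt(1.1674549) = 1.0805

1.0805


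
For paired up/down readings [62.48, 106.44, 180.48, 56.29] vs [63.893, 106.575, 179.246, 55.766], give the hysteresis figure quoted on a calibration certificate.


|62.48 - 63.893| = 1.4130
|106.44 - 106.575| = 0.1350
|180.48 - 179.246| = 1.2340
|56.29 - 55.766| = 0.5240
hysteresis = max(diffs) = 1.4130

1.4130


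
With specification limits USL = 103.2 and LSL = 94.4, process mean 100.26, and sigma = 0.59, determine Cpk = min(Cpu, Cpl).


Cpu = (USL - mean) / (3*sigma) = (103.2 - 100.26) / (3*0.59) = 1.6610
Cpl = (mean - LSL) / (3*sigma) = (100.26 - 94.4) / (3*0.59) = 3.3107
Cpk = min(Cpu, Cpl) = 1.6610

1.6610


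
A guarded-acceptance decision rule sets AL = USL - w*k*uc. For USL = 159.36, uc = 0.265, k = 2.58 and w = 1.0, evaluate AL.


U = k * uc = 2.58 * 0.265 = 0.6837
guard band g = w * U = 1.0 * 0.6837 = 0.6837
AL = USL - g = 159.36 - 0.6837
AL = 158.6763

158.6763


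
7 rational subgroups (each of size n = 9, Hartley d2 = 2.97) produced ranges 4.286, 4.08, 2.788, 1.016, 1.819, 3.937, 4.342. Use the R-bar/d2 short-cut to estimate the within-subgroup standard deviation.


R_bar = (4.286 + 4.08 + 2.788 + 1.016 + 1.819 + 3.937 + 4.342) / 7
R_bar = 22.268 / 7 = 3.1811429
sigma_hat = R_bar / d2 = 3.1811429 / 2.97 = 1.0711

1.0711


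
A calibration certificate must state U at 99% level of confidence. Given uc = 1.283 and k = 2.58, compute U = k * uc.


U = k * uc
U = 2.58 * 1.283
U = 3.3101

3.3101


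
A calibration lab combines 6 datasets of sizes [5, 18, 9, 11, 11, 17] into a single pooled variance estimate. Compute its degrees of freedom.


nu = sum_i (n_i - 1)
nu = ((5 - 1) + (18 - 1) + (9 - 1) + (11 - 1) + (11 - 1) + (17 - 1))
nu = 4 + 17 + 8 + 10 + 10 + 16
nu = 65

65


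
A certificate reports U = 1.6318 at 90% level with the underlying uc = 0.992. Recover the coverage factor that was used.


k = U / uc
k = 1.6318 / 0.992
k = 1.645

1.645


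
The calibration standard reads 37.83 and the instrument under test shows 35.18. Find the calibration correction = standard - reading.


Correction = standard - reading
= 37.83 - 35.18
= 2.6500

2.6500


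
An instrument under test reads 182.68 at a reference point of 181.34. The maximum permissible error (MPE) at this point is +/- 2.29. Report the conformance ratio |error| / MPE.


e = indication - reference = 182.68 - 181.34 = 1.3400
|e| = 1.3400
ratio = |e| / MPE = 1.3400 / 2.29
ratio = 0.5852

0.5852


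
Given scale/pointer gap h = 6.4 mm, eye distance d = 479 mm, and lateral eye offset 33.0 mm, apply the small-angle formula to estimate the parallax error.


error = h * offset / d
= 6.4 * 33.0 / 479
= 0.4409

0.4409


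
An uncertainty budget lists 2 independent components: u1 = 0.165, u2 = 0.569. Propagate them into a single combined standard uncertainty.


uc = sqrt(0.165^2 + 0.569^2)
uc = sqrt(0.350986)
uc = 0.5924

0.5924


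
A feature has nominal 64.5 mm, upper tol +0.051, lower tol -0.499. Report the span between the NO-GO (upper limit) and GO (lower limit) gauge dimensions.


GO = nominal - lower_tol (smallest hole = maximum material condition)
GO = 64.5 - 0.499 = 64.001
NO-GO = nominal + upper_tol (largest hole = least material condition)
NO-GO = 64.5 + 0.051 = 64.551
spread = NO-GO - GO = 64.551 - 64.001 = 0.5500

0.5500


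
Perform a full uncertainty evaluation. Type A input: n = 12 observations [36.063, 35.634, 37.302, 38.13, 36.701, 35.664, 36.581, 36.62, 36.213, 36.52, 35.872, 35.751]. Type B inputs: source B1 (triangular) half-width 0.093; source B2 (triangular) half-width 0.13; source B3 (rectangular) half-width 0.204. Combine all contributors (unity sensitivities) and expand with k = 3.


mean = (36.063 + 35.634 + 37.302 + 38.13 + 36.701 + 35.664 + 36.581 + 36.62 + 36.213 + 36.52 + 35.872 + 35.751) / 12 = 36.42091667
s = sqrt(sum((x - mean)^2)/(n-1)) = 0.7363541
u_A = s / sqrt(n) = 0.7363541 / sqrt(12) = 0.21256712
u_B1 = 0.093 / sqrt(6) = 0.037967091
u_B2 = 0.13 / sqrt(6) = 0.053072278
u_B3 = 0.204 / sqrt(3) = 0.11777945
uc = sqrt(0.21256712^2 + 0.037967091^2 + 0.053072278^2 + 0.11777945^2) = 0.25162461
U = k * uc = 3 * 0.25162461
U = 0.7549

0.7549


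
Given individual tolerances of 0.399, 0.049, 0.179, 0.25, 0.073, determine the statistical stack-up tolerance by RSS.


RSS = sqrt(0.399^2 + 0.049^2 + 0.179^2 + 0.25^2 + 0.073^2)
= sqrt(0.261472)
= 0.5113

0.5113


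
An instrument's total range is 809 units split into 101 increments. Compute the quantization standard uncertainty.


resolution = range / divisions
resolution = 809 / 101 = 8.009901
u_res = resolution / (2*sqrt(3))
u_res = 8.009901 / 3.4641016
u_res = 2.3123

2.3123


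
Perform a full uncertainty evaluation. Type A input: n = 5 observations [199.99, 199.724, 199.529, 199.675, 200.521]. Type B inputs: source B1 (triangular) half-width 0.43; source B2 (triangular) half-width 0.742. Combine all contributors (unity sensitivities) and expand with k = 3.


mean = (199.99 + 199.724 + 199.529 + 199.675 + 200.521) / 5 = 199.8878
s = sqrt(sum((x - mean)^2)/(n-1)) = 0.39122845
u_A = s / sqrt(n) = 0.39122845 / sqrt(5) = 0.17496268
u_B1 = 0.43 / sqrt(6) = 0.17554676
u_B2 = 0.742 / sqrt(6) = 0.30292023
uc = sqrt(0.17496268^2 + 0.17554676^2 + 0.30292023^2) = 0.39139401
U = k * uc = 3 * 0.39139401
U = 1.1742

1.1742


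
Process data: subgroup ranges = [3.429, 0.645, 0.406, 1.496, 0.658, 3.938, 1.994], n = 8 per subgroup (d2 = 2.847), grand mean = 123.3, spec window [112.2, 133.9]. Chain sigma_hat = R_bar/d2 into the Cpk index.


R_bar = (3.429 + 0.645 + 0.406 + 1.496 + 0.658 + 3.938 + 1.994) / 7 = 1.7951429
sigma = R_bar / d2 = 1.7951429 / 2.847 = 0.63053843
Cp = (USL - LSL)/(6*sigma) = (133.9 - 112.2)/(6*0.63053843) = 5.7358
Cpu = (133.9 - 123.3)/(3*0.63053843) = 5.6037
Cpl = (123.3 - 112.2)/(3*0.63053843) = 5.8680
Cpk = min(Cpu, Cpl) = 5.6037

5.6037


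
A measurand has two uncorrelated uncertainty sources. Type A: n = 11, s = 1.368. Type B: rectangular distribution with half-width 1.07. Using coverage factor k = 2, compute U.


u_A = s / sqrt(n) = 1.368 / sqrt(11) = 0.41246752
u_B = half_width / sqrt(3) = 1.07 / sqrt(3) = 0.61776479
uc = sqrt(u_A^2 + u_B^2) = sqrt(0.41246752^2 + 0.61776479^2) = 0.74280737
U = k * uc = 2 * 0.74280737
U = 1.4856

1.4856


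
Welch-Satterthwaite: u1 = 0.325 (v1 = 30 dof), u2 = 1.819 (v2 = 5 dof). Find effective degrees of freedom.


uc = sqrt(u1^2 + u2^2) = sqrt(0.325^2 + 1.819^2) = 1.8478057
v_eff = uc^4 / (u1^4/v1 + u2^4/v2)
= 1.8478057^4 / (0.325^4/30 + 1.819^4/5)
= 11.658031 / 2.1899518
v_eff = 5.3234

5.3234


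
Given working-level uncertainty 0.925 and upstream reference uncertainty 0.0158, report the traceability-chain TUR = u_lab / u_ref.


TUR = u_lab / u_ref
= 0.925 / 0.0158
= 58.5443

58.5443


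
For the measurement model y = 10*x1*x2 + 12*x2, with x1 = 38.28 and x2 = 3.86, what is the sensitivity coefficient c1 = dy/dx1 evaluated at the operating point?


y = 10*x1*x2 + 12*x2
dy/dx1 = 10*x2
Evaluate at x2 = 3.86: c1 = 10 * 3.86
c1 = 38.6000

38.6000


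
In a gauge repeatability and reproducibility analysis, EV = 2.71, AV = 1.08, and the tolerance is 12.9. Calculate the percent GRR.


GRR = sqrt(EV^2 + AV^2) = sqrt(2.71^2 + 1.08^2) = 2.9172761
%GRR = GRR / tol * 100 = 2.9172761 / 12.9 * 100
%GRR = 22.6145

22.6145


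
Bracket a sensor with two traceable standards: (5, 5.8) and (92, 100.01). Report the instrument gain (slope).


slope = (y2 - y1) / (x2 - x1)
= (100.01 - 5.8) / (92 - 5)
= 94.2100 / 87
= 1.0829

1.0829


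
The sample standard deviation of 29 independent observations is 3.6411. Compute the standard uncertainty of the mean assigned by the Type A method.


u_A = s / sqrt(n)
u_A = 3.6411 / sqrt(29)
u_A = 3.6411 / 5.3851648
u_A = 0.6761

0.6761


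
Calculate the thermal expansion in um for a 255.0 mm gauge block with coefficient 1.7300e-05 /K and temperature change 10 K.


dL = L * alpha * dT
= 255.0 * 1.7300e-05 * 10
= 0.0441150 mm
dL_um = 0.0441150 * 1000 = 44.1150 um

44.1150


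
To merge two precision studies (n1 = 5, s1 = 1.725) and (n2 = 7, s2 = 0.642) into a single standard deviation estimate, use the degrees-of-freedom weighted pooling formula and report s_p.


s_p = sqrt(((n1-1)*s1^2 + (n2-1)*s2^2) / (n1+n2-2))
numerator = (5-1)*1.725^2 + (7-1)*0.642^2 = 11.9025 + 2.472984 = 14.375484
denominator = 5 + 7 - 2 = 10
s_p^2 = 14.375484 / 10 = 1.4375484
s_p = sqrt(1.4375484) = 1.1990

1.1990


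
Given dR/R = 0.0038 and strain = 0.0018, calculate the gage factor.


GF = (dR/R) / epsilon
= 0.0038 / 0.0018
= 2.1111

2.1111


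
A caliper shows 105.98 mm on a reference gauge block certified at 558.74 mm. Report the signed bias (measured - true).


Systematic error = measured - true
= 105.98 - 558.74
= -452.7600

-452.7600


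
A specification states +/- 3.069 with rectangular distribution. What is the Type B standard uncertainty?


u_B = half_width / sqrt(3)
u_B = 3.069 / 1.7320508
u_B = 1.7719

1.7719


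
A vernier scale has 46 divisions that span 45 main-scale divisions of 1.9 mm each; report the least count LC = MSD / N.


LC = MSD / n_div
= 1.9 / 46
= 0.0413

0.0413


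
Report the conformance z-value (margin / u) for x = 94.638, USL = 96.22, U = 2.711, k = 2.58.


u = U / k = 2.711 / 2.58 = 1.0507752
margin = |USL - x| = |96.22 - 94.638| = 1.582
z = margin / u = 1.582 / 1.0507752
z = 1.5056

1.5056


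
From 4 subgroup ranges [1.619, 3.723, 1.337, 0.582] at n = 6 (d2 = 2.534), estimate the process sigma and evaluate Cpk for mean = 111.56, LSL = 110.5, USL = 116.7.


R_bar = (1.619 + 3.723 + 1.337 + 0.582) / 4 = 1.81525
sigma = R_bar / d2 = 1.81525 / 2.534 = 0.71635754
Cp = (USL - LSL)/(6*sigma) = (116.7 - 110.5)/(6*0.71635754) = 1.4425
Cpu = (116.7 - 111.56)/(3*0.71635754) = 2.3917
Cpl = (111.56 - 110.5)/(3*0.71635754) = 0.4932
Cpk = min(Cpu, Cpl) = 0.4932

0.4932


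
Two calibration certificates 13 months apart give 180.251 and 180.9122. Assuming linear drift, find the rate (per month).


rate = (v2 - v1) / months
= (180.9122 - 180.251) / 13
= 0.6612 / 13
= 0.0509

0.0509


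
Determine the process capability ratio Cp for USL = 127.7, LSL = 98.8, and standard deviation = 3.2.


Cp = (USL - LSL) / (6 * sigma)
= (127.7 - 98.8) / (6 * 3.2)
= 28.9000 / 19.2000
= 1.5052

1.5052


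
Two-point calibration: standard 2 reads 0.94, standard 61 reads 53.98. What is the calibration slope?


slope = (y2 - y1) / (x2 - x1)
= (53.98 - 0.94) / (61 - 2)
= 53.0400 / 59
= 0.8990

0.8990


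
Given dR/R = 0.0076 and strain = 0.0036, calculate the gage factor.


GF = (dR/R) / epsilon
= 0.0076 / 0.0036
= 2.1111

2.1111


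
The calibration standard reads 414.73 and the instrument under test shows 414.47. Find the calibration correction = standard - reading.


Correction = standard - reading
= 414.73 - 414.47
= 0.2600

0.2600


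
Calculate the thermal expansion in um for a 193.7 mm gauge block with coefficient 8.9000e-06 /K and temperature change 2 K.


dL = L * alpha * dT
= 193.7 * 8.9000e-06 * 2
= 0.0034479 mm
dL_um = 0.0034479 * 1000 = 3.4479 um

3.4479


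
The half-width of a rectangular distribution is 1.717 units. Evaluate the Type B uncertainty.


u_B = half_width / sqrt(3)
u_B = 1.717 / 1.7320508
u_B = 0.9913

0.9913


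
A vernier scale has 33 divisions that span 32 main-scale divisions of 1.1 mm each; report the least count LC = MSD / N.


LC = MSD / n_div
= 1.1 / 33
= 0.0333

0.0333


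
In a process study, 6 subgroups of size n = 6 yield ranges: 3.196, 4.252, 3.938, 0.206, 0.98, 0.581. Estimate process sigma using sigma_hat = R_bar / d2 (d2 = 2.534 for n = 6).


R_bar = (3.196 + 4.252 + 3.938 + 0.206 + 0.98 + 0.581) / 6
R_bar = 13.153 / 6 = 2.1921667
sigma_hat = R_bar / d2 = 2.1921667 / 2.534 = 0.8651

0.8651


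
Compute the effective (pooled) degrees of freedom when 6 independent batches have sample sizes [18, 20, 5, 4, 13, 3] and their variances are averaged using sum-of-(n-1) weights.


nu = sum_i (n_i - 1)
nu = ((18 - 1) + (20 - 1) + (5 - 1) + (4 - 1) + (13 - 1) + (3 - 1))
nu = 17 + 19 + 4 + 3 + 12 + 2
nu = 57

57


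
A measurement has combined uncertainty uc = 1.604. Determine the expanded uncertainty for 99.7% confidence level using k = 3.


U = k * uc
U = 3 * 1.604
U = 4.8120

4.8120


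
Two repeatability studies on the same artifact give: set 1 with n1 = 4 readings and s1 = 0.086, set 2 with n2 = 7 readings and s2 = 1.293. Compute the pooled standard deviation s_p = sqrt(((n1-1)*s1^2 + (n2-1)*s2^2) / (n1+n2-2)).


s_p = sqrt(((n1-1)*s1^2 + (n2-1)*s2^2) / (n1+n2-2))
numerator = (4-1)*0.086^2 + (7-1)*1.293^2 = 0.022188 + 10.031094 = 10.053282
denominator = 4 + 7 - 2 = 9
s_p^2 = 10.053282 / 9 = 1.1170313
s_p = sqrt(1.1170313) = 1.0569

1.0569


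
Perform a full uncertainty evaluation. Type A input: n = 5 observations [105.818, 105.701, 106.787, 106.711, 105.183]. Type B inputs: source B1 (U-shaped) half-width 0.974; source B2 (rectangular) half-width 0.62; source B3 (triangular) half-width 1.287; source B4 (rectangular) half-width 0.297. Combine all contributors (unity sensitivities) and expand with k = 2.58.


mean = (105.818 + 105.701 + 106.787 + 106.711 + 105.183) / 5 = 106.04
s = sqrt(sum((x - mean)^2)/(n-1)) = 0.69045347
u_A = s / sqrt(n) = 0.69045347 / sqrt(5) = 0.30878018
u_B1 = 0.974 / sqrt(2) = 0.688722
u_B2 = 0.62 / sqrt(3) = 0.35795717
u_B3 = 1.287 / sqrt(6) = 0.52541555
u_B4 = 0.297 / sqrt(3) = 0.17147303
uc = sqrt(0.30878018^2 + 0.688722^2 + 0.35795717^2 + 0.52541555^2 + 0.17147303^2) = 1.0016392
U = k * uc = 2.58 * 1.0016392
U = 2.5842

2.5842


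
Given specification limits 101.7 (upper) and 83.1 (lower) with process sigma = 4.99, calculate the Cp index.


Cp = (USL - LSL) / (6 * sigma)
= (101.7 - 83.1) / (6 * 4.99)
= 18.6000 / 29.9400
= 0.6212

0.6212


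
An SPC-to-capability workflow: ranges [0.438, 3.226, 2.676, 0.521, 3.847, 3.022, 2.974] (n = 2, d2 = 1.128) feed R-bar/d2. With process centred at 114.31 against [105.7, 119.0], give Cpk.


R_bar = (0.438 + 3.226 + 2.676 + 0.521 + 3.847 + 3.022 + 2.974) / 7 = 2.3862857
sigma = R_bar / d2 = 2.3862857 / 1.128 = 2.1155015
Cp = (USL - LSL)/(6*sigma) = (119.0 - 105.7)/(6*2.1155015) = 1.0478
Cpu = (119.0 - 114.31)/(3*2.1155015) = 0.7390
Cpl = (114.31 - 105.7)/(3*2.1155015) = 1.3567
Cpk = min(Cpu, Cpl) = 0.7390

0.7390


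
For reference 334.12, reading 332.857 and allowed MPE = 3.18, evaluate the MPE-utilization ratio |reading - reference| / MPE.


e = indication - reference = 332.857 - 334.12 = -1.2630
|e| = 1.2630
ratio = |e| / MPE = 1.2630 / 3.18
ratio = 0.3972

0.3972


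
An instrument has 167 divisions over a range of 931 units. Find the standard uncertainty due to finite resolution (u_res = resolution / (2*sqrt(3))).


resolution = range / divisions
resolution = 931 / 167 = 5.5748503
u_res = resolution / (2*sqrt(3))
u_res = 5.5748503 / 3.4641016
u_res = 1.6093

1.6093


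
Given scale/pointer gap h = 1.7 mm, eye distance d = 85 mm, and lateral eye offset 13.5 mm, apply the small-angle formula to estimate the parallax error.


error = h * offset / d
= 1.7 * 13.5 / 85
= 0.2700

0.2700


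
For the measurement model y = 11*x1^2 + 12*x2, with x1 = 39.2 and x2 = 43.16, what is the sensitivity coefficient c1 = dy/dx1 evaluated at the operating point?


y = 11*x1^2 + 12*x2
dy/dx1 = 2*11*x1
Evaluate at x1 = 39.2: c1 = 22 * 39.2
c1 = 862.4000

862.4000


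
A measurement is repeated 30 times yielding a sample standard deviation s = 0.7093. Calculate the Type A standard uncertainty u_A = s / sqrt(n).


u_A = s / sqrt(n)
u_A = 0.7093 / sqrt(30)
u_A = 0.7093 / 5.4772256
u_A = 0.1295

0.1295


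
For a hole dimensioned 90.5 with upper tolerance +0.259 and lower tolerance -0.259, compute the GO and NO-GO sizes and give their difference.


GO = nominal - lower_tol (smallest hole = maximum material condition)
GO = 90.5 - 0.259 = 90.241
NO-GO = nominal + upper_tol (largest hole = least material condition)
NO-GO = 90.5 + 0.259 = 90.759
spread = NO-GO - GO = 90.759 - 90.241 = 0.5180

0.5180
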